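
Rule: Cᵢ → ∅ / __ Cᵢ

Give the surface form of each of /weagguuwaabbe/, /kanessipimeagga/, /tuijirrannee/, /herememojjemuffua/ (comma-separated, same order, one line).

/weagguuwaabbe/: /gg/ is a geminate; the first /g/ deletes. /bb/ is a geminate; the first /b/ deletes. → [weaguuwaabe].
/kanessipimeagga/: /ss/ is a geminate; the first /s/ deletes. /gg/ is a geminate; the first /g/ deletes. → [kanesipimeaga].
/tuijirrannee/: /rr/ is a geminate; the first /r/ deletes. /nn/ is a geminate; the first /n/ deletes. → [tuijiranee].
/herememojjemuffua/: /jj/ is a geminate; the first /j/ deletes. /ff/ is a geminate; the first /f/ deletes. → [herememojemufua].

weaguuwaabe, kanesipimeaga, tuijiranee, herememojemufua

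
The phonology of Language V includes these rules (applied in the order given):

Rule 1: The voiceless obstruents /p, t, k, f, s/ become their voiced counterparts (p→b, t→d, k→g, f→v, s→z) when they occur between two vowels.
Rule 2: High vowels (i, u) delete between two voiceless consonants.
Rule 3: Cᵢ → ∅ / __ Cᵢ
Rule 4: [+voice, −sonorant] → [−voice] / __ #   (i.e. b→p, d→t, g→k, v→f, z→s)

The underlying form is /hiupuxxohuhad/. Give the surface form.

hiubuxohat

Rule 1 (intervocalic voicing): /p/ is a voiceless obstruent between vowels /u/ and /u/, so it voices to [b]. /hiupuxxohuhad/ → hiubuxxohuhad.
Rule 2 (high vowel syncope): /u/ is a high vowel flanked by voiceless consonants /h/ and /h/, so it deletes. /hiubuxxohuhad/ → hiubuxxohhad.
Rule 3 (degemination): /xx/ is a geminate; the first /x/ deletes. /hh/ is a geminate; the first /h/ deletes. /hiubuxxohhad/ → hiubuxohad.
Rule 4 (final devoicing): /d/ is a voiced obstruent in word-final position, so it devoices to [t]. /hiubuxohad/ → hiubuxohat.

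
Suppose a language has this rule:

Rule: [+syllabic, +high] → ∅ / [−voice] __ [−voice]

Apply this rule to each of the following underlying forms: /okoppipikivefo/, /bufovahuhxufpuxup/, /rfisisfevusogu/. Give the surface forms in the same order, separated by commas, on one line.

okopppkivefo, bufovahhxfpxp, rfssfevusogu

/okoppipikivefo/: /i/ is a high vowel flanked by voiceless consonants /p/ and /p/, so it deletes. /i/ is a high vowel flanked by voiceless consonants /p/ and /k/, so it deletes. → [okopppkivefo].
/bufovahuhxufpuxup/: /u/ is a high vowel flanked by voiceless consonants /h/ and /h/, so it deletes. /u/ is a high vowel flanked by voiceless consonants /x/ and /f/, so it deletes. /u/ is a high vowel flanked by voiceless consonants /p/ and /x/, so it deletes. /u/ is a high vowel flanked by voiceless consonants /x/ and /p/, so it deletes. → [bufovahhxfpxp].
/rfisisfevusogu/: /i/ is a high vowel flanked by voiceless consonants /f/ and /s/, so it deletes. /i/ is a high vowel flanked by voiceless consonants /s/ and /s/, so it deletes. → [rfssfevusogu].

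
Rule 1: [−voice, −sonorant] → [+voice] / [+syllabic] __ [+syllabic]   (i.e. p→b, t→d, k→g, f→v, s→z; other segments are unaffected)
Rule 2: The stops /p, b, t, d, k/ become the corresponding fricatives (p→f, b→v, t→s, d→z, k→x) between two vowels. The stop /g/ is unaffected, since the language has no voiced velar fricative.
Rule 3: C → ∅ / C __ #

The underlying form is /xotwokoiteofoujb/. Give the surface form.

xotwogoizeovouj

Rule 1 (intervocalic voicing): /k/ is a voiceless obstruent between vowels /o/ and /o/, so it voices to [g]. /t/ is a voiceless obstruent between vowels /i/ and /e/, so it voices to [d]. /f/ is a voiceless obstruent between vowels /o/ and /o/, so it voices to [v]. /xotwokoiteofoujb/ → xotwogoideovoujb.
Rule 2 (intervocalic spirantization): /d/ is a stop between vowels /i/ and /e/, so it spirantizes to the fricative [z]. /xotwogoideovoujb/ → xotwogoizeovoujb.
Rule 3 (final cluster simplification): /b/ is the second consonant of a word-final cluster /jb/, so it deletes. /xotwogoizeovoujb/ → xotwogoizeovouj.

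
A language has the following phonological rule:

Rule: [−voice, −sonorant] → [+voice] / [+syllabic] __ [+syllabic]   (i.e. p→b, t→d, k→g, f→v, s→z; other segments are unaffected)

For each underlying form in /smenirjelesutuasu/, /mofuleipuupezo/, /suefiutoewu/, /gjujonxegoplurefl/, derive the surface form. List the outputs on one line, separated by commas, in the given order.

/smenirjelesutuasu/: /s/ is a voiceless obstruent between vowels /e/ and /u/, so it voices to [z]. /t/ is a voiceless obstruent between vowels /u/ and /u/, so it voices to [d]. /s/ is a voiceless obstruent between vowels /a/ and /u/, so it voices to [z]. → [smenirjelezuduazu].
/mofuleipuupezo/: /f/ is a voiceless obstruent between vowels /o/ and /u/, so it voices to [v]. /p/ is a voiceless obstruent between vowels /i/ and /u/, so it voices to [b]. /p/ is a voiceless obstruent between vowels /u/ and /e/, so it voices to [b]. → [movuleibuubezo].
/suefiutoewu/: /f/ is a voiceless obstruent between vowels /e/ and /i/, so it voices to [v]. /t/ is a voiceless obstruent between vowels /u/ and /o/, so it voices to [d]. → [sueviudoewu].
/gjujonxegoplurefl/: the rule's environment is not met; surfaces unchanged as [gjujonxegoplurefl].

smenirjelezuduazu, movuleibuubezo, sueviudoewu, gjujonxegoplurefl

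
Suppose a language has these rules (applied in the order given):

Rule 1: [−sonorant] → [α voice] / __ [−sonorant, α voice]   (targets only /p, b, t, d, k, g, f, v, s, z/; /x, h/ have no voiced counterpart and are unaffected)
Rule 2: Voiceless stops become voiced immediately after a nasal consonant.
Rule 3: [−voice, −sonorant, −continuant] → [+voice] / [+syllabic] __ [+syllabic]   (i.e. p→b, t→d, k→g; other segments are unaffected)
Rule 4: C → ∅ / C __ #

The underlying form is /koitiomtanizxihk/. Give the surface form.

Rule 1 (regressive voicing assimilation): /z/ precedes the voiceless obstruent /x/, so it devoices to [s] by assimilation. /koitiomtanizxihk/ → koitiomtanisxihk.
Rule 2 (post-nasal voicing): /t/ is a voiceless stop immediately after the nasal /m/, so it voices to [d]. /koitiomtanisxihk/ → koitiomdanisxihk.
Rule 3 (intervocalic voicing): /t/ is a voiceless stop between vowels /i/ and /i/, so it voices to [d]. /koitiomdanisxihk/ → koidiomdanisxihk.
Rule 4 (final cluster simplification): /k/ is the second consonant of a word-final cluster /hk/, so it deletes. /koidiomdanisxihk/ → koidiomdanisxih.

koidiomdanisxih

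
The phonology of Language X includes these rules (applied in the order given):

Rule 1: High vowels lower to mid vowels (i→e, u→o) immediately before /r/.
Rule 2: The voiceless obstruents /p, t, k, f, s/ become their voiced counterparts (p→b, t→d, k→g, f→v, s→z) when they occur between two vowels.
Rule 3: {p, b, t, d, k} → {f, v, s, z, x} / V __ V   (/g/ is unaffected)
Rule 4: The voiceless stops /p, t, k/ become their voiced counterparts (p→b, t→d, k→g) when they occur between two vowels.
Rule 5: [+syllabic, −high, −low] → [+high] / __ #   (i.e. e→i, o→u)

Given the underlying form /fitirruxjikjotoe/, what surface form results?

fizerruxjikjozoi

Rule 1 (pre-rhotic lowering): /i/ is a high vowel immediately before /r/, so it lowers to [e]. /fitirruxjikjotoe/ → fiterruxjikjotoe.
Rule 2 (intervocalic voicing): /t/ is a voiceless obstruent between vowels /i/ and /e/, so it voices to [d]. /t/ is a voiceless obstruent between vowels /o/ and /o/, so it voices to [d]. /fiterruxjikjotoe/ → fiderruxjikjodoe.
Rule 3 (intervocalic spirantization): /d/ is a stop between vowels /i/ and /e/, so it spirantizes to the fricative [z]. /d/ is a stop between vowels /o/ and /o/, so it spirantizes to the fricative [z]. /fiderruxjikjodoe/ → fizerruxjikjozoe.
Rule 4 (intervocalic voicing): no segment meets the environment; /fizerruxjikjozoe/ is unchanged.
Rule 5 (final vowel raising): /e/ is a mid vowel in word-final position, so it raises to [i]. /fizerruxjikjozoe/ → fizerruxjikjozoi.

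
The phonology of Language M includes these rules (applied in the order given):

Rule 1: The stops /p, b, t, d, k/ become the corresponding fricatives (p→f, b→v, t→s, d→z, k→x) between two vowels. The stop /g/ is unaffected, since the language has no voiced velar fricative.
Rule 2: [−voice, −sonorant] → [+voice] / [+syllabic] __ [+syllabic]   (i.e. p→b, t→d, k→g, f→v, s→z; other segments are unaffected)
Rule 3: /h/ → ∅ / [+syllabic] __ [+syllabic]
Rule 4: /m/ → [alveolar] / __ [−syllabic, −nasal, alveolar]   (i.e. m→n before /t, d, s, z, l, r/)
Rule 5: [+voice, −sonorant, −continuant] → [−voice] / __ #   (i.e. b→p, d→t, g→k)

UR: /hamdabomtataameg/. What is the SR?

handavontazaamek

Rule 1 (intervocalic spirantization): /b/ is a stop between vowels /a/ and /o/, so it spirantizes to the fricative [v]. /t/ is a stop between vowels /a/ and /a/, so it spirantizes to the fricative [s]. /hamdabomtataameg/ → hamdavomtasaameg.
Rule 2 (intervocalic voicing): /s/ is a voiceless obstruent between vowels /a/ and /a/, so it voices to [z]. /hamdavomtasaameg/ → hamdavomtazaameg.
Rule 3 (intervocalic h-deletion): no segment meets the environment; /hamdavomtazaameg/ is unchanged.
Rule 4 (nasal place assimilation): /m/ precedes the alveolar consonant /d/, so it assimilates in place to [n]. /m/ precedes the alveolar consonant /t/, so it assimilates in place to [n]. /hamdavomtazaameg/ → handavontazaameg.
Rule 5 (final devoicing): /g/ is a voiced stop in word-final position, so it devoices to [k]. /handavontazaameg/ → handavontazaamek.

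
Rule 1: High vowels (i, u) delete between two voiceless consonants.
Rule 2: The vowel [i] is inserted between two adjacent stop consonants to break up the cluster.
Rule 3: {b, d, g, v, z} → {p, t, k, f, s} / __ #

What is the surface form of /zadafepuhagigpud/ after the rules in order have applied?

Rule 1 (high vowel syncope): /u/ is a high vowel flanked by voiceless consonants /p/ and /h/, so it deletes. /zadafepuhagigpud/ → zadafephagigpud.
Rule 2 (stop-cluster i-epenthesis): /g/ and /p/ form a stop–stop cluster, so [i] is inserted between them. /zadafephagigpud/ → zadafephagigipud.
Rule 3 (final devoicing): /d/ is a voiced obstruent in word-final position, so it devoices to [t]. /zadafephagigipud/ → zadafephagigiput.

zadafephagigiput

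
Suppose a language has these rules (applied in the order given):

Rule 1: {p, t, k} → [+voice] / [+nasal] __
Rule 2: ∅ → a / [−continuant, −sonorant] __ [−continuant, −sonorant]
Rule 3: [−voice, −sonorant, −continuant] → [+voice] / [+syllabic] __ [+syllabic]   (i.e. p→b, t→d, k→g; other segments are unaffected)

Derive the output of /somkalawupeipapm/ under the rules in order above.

Rule 1 (post-nasal voicing): /k/ is a voiceless stop immediately after the nasal /m/, so it voices to [g]. /somkalawupeipapm/ → somgalawupeipapm.
Rule 2 (stop-cluster a-epenthesis): no segment meets the environment; /somgalawupeipapm/ is unchanged.
Rule 3 (intervocalic voicing): /p/ is a voiceless stop between vowels /u/ and /e/, so it voices to [b]. /p/ is a voiceless stop between vowels /i/ and /a/, so it voices to [b]. /somgalawupeipapm/ → somgalawubeibapm.

somgalawubeibapm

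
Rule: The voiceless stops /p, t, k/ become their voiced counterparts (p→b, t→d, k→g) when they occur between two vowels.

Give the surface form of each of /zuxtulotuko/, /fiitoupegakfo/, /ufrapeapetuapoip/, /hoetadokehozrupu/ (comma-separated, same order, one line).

/zuxtulotuko/: /t/ is a voiceless stop between vowels /o/ and /u/, so it voices to [d]. /k/ is a voiceless stop between vowels /u/ and /o/, so it voices to [g]. → [zuxtulodugo].
/fiitoupegakfo/: /t/ is a voiceless stop between vowels /i/ and /o/, so it voices to [d]. /p/ is a voiceless stop between vowels /u/ and /e/, so it voices to [b]. → [fiidoubegakfo].
/ufrapeapetuapoip/: /p/ is a voiceless stop between vowels /a/ and /e/, so it voices to [b]. /p/ is a voiceless stop between vowels /a/ and /e/, so it voices to [b]. /t/ is a voiceless stop between vowels /e/ and /u/, so it voices to [d]. /p/ is a voiceless stop between vowels /a/ and /o/, so it voices to [b]. → [ufrabeabeduaboip].
/hoetadokehozrupu/: /t/ is a voiceless stop between vowels /e/ and /a/, so it voices to [d]. /k/ is a voiceless stop between vowels /o/ and /e/, so it voices to [g]. /p/ is a voiceless stop between vowels /u/ and /u/, so it voices to [b]. → [hoedadogehozrubu].

zuxtulodugo, fiidoubegakfo, ufrabeabeduaboip, hoedadogehozrubu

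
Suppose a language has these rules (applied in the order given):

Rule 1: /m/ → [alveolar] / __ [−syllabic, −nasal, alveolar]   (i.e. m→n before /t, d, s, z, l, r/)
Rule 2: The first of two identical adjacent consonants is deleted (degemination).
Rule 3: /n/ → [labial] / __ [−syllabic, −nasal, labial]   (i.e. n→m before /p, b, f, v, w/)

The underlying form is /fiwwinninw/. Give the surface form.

Rule 1 (nasal place assimilation): no segment meets the environment; /fiwwinninw/ is unchanged.
Rule 2 (degemination): /ww/ is a geminate; the first /w/ deletes. /nn/ is a geminate; the first /n/ deletes. /fiwwinninw/ → fiwininw.
Rule 3 (nasal place assimilation): /n/ precedes the labial consonant /w/, so it assimilates in place to [m]. /fiwininw/ → fiwinimw.

fiwinimw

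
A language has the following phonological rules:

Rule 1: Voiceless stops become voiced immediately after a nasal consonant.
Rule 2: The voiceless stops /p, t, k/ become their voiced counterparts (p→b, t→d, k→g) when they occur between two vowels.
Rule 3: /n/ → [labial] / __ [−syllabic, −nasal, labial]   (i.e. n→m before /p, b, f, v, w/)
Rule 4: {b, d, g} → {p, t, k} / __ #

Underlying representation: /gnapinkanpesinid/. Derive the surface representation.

gnabingambesinit

Rule 1 (post-nasal voicing): /k/ is a voiceless stop immediately after the nasal /n/, so it voices to [g]. /p/ is a voiceless stop immediately after the nasal /n/, so it voices to [b]. /gnapinkanpesinid/ → gnapinganbesinid.
Rule 2 (intervocalic voicing): /p/ is a voiceless stop between vowels /a/ and /i/, so it voices to [b]. /gnapinganbesinid/ → gnabinganbesinid.
Rule 3 (nasal place assimilation): /n/ precedes the labial consonant /b/, so it assimilates in place to [m]. /gnabinganbesinid/ → gnabingambesinid.
Rule 4 (final devoicing): /d/ is a voiced stop in word-final position, so it devoices to [t]. /gnabingambesinid/ → gnabingambesinit.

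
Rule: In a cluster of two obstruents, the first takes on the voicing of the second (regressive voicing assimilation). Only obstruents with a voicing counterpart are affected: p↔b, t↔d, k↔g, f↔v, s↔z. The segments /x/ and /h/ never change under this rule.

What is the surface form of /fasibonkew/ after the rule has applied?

fasibonkew

No segment of /fasibonkew/ meets the structural description of the rule, so the form surfaces unchanged.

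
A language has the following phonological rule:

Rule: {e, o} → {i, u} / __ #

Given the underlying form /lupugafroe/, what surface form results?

lupugafroi

/e/ is a mid vowel in word-final position, so it raises to [i].
The other instance of /o/ does not occur in the required environment and remains unchanged.
Surface form: [lupugafroi].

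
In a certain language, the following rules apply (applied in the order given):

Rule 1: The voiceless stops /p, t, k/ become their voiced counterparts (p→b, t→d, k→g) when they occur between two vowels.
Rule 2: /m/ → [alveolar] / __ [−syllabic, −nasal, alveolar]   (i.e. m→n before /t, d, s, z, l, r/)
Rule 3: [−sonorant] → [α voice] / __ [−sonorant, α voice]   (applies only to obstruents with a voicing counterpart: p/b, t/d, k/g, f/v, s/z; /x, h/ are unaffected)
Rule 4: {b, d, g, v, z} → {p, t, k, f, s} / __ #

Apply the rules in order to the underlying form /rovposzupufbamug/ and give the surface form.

Rule 1 (intervocalic voicing): /p/ is a voiceless stop between vowels /u/ and /u/, so it voices to [b]. /rovposzupufbamug/ → rovposzubufbamug.
Rule 2 (nasal place assimilation): no segment meets the environment; /rovposzubufbamug/ is unchanged.
Rule 3 (regressive voicing assimilation): /v/ precedes the voiceless obstruent /p/, so it devoices to [f] by assimilation. /s/ precedes the voiced obstruent /z/, so it voices to [z] by assimilation. /f/ precedes the voiced obstruent /b/, so it voices to [v] by assimilation. /rovposzubufbamug/ → rofpozzubuvbamug.
Rule 4 (final devoicing): /g/ is a voiced obstruent in word-final position, so it devoices to [k]. /rofpozzubuvbamug/ → rofpozzubuvbamuk.

rofpozzubuvbamuk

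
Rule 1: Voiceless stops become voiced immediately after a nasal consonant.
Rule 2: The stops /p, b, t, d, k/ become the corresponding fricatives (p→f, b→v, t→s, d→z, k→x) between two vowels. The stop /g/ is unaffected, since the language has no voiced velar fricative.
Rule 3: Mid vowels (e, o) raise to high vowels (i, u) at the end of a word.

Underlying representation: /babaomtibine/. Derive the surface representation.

Rule 1 (post-nasal voicing): /t/ is a voiceless stop immediately after the nasal /m/, so it voices to [d]. /babaomtibine/ → babaomdibine.
Rule 2 (intervocalic spirantization): /b/ is a stop between vowels /a/ and /a/, so it spirantizes to the fricative [v]. /b/ is a stop between vowels /i/ and /i/, so it spirantizes to the fricative [v]. /babaomdibine/ → bavaomdivine.
Rule 3 (final vowel raising): /e/ is a mid vowel in word-final position, so it raises to [i]. /bavaomdivine/ → bavaomdivini.

bavaomdivini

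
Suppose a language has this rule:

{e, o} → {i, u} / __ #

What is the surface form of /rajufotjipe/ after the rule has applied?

Scanning /rajufotjipe/: /o/ at position 6 is not in the conditioning environment; /e/ is a mid vowel in word-final position, so it raises to [i].
Result: [rajufotjipi].

rajufotjipi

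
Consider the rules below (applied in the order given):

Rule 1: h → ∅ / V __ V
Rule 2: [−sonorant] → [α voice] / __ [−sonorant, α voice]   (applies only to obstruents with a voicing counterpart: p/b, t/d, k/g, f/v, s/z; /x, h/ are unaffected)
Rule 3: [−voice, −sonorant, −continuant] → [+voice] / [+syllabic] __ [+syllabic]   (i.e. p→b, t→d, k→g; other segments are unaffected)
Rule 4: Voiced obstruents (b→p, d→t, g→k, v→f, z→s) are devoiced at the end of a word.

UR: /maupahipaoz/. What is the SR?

Rule 1 (intervocalic h-deletion): /h/ occurs between vowels /a/ and /i/, so it deletes. /maupahipaoz/ → maupaipaoz.
Rule 2 (regressive voicing assimilation): no segment meets the environment; /maupaipaoz/ is unchanged.
Rule 3 (intervocalic voicing): /p/ is a voiceless stop between vowels /u/ and /a/, so it voices to [b]. /p/ is a voiceless stop between vowels /i/ and /a/, so it voices to [b]. /maupaipaoz/ → maubaibaoz.
Rule 4 (final devoicing): /z/ is a voiced obstruent in word-final position, so it devoices to [s]. /maubaibaoz/ → maubaibaos.

maubaibaos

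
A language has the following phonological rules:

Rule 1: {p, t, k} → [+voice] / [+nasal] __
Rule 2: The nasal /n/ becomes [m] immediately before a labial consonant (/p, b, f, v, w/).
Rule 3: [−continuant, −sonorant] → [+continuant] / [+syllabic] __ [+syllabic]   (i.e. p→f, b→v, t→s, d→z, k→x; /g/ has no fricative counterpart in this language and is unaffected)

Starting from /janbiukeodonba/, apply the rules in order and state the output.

jambiuxeozomba

Rule 1 (post-nasal voicing): no segment meets the environment; /janbiukeodonba/ is unchanged.
Rule 2 (nasal place assimilation): /n/ precedes the labial consonant /b/, so it assimilates in place to [m]. /n/ precedes the labial consonant /b/, so it assimilates in place to [m]. /janbiukeodonba/ → jambiukeodomba.
Rule 3 (intervocalic spirantization): /k/ is a stop between vowels /u/ and /e/, so it spirantizes to the fricative [x]. /d/ is a stop between vowels /o/ and /o/, so it spirantizes to the fricative [z]. /jambiukeodomba/ → jambiuxeozomba.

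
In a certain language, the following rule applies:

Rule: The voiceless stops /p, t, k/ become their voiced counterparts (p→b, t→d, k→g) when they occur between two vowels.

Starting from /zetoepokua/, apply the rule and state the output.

/t/ is a voiceless stop between vowels /e/ and /o/, so it voices to [d].
/p/ is a voiceless stop between vowels /e/ and /o/, so it voices to [b].
/k/ is a voiceless stop between vowels /o/ and /u/, so it voices to [g].
Surface form: [zedoebogua].

zedoebogua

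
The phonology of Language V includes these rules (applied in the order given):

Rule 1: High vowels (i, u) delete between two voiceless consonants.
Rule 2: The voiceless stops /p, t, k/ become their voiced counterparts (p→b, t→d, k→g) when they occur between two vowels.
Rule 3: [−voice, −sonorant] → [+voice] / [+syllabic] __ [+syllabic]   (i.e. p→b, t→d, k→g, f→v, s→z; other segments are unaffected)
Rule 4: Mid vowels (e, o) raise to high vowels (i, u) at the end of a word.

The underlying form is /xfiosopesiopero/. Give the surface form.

xfiozobezioberu

Rule 1 (high vowel syncope): no segment meets the environment; /xfiosopesiopero/ is unchanged.
Rule 2 (intervocalic voicing): /p/ is a voiceless stop between vowels /o/ and /e/, so it voices to [b]. /p/ is a voiceless stop between vowels /o/ and /e/, so it voices to [b]. /xfiosopesiopero/ → xfiosobesiobero.
Rule 3 (intervocalic voicing): /s/ is a voiceless obstruent between vowels /o/ and /o/, so it voices to [z]. /s/ is a voiceless obstruent between vowels /e/ and /i/, so it voices to [z]. /xfiosobesiobero/ → xfiozobeziobero.
Rule 4 (final vowel raising): /o/ is a mid vowel in word-final position, so it raises to [u]. /xfiozobeziobero/ → xfiozobezioberu.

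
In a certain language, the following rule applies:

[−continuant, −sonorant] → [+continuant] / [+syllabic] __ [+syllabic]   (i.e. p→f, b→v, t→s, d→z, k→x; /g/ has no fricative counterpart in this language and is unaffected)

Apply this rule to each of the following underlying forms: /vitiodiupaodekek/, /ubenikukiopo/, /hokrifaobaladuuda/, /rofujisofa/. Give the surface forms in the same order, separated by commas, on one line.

visioziufaozexek, uvenixuxiofo, hokrifaovalazuuza, rofujisofa

/vitiodiupaodekek/: /t/ is a stop between vowels /i/ and /i/, so it spirantizes to the fricative [s]. /d/ is a stop between vowels /o/ and /i/, so it spirantizes to the fricative [z]. /p/ is a stop between vowels /u/ and /a/, so it spirantizes to the fricative [f]. /d/ is a stop between vowels /o/ and /e/, so it spirantizes to the fricative [z]. /k/ is a stop between vowels /e/ and /e/, so it spirantizes to the fricative [x]. → [visioziufaozexek].
/ubenikukiopo/: /b/ is a stop between vowels /u/ and /e/, so it spirantizes to the fricative [v]. /k/ is a stop between vowels /i/ and /u/, so it spirantizes to the fricative [x]. /k/ is a stop between vowels /u/ and /i/, so it spirantizes to the fricative [x]. /p/ is a stop between vowels /o/ and /o/, so it spirantizes to the fricative [f]. → [uvenixuxiofo].
/hokrifaobaladuuda/: /b/ is a stop between vowels /o/ and /a/, so it spirantizes to the fricative [v]. /d/ is a stop between vowels /a/ and /u/, so it spirantizes to the fricative [z]. /d/ is a stop between vowels /u/ and /a/, so it spirantizes to the fricative [z]. → [hokrifaovalazuuza].
/rofujisofa/: the rule's environment is not met; surfaces unchanged as [rofujisofa].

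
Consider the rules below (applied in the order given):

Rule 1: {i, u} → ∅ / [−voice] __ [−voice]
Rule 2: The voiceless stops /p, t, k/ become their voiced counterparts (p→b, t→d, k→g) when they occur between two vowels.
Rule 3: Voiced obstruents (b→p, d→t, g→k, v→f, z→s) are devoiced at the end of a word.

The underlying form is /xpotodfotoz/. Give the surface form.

xpododfodos

Rule 1 (high vowel syncope): no segment meets the environment; /xpotodfotoz/ is unchanged.
Rule 2 (intervocalic voicing): /t/ is a voiceless stop between vowels /o/ and /o/, so it voices to [d]. /t/ is a voiceless stop between vowels /o/ and /o/, so it voices to [d]. /xpotodfotoz/ → xpododfodoz.
Rule 3 (final devoicing): /z/ is a voiced obstruent in word-final position, so it devoices to [s]. /xpododfodoz/ → xpododfodos.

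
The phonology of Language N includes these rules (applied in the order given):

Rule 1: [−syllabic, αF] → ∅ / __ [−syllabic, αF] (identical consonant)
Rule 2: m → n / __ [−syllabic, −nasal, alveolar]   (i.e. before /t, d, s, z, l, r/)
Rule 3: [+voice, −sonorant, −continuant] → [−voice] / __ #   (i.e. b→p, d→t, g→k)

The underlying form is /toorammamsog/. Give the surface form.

Rule 1 (degemination): /mm/ is a geminate; the first /m/ deletes. /toorammamsog/ → tooramamsog.
Rule 2 (nasal place assimilation): /m/ precedes the alveolar consonant /s/, so it assimilates in place to [n]. /tooramamsog/ → tooramansog.
Rule 3 (final devoicing): /g/ is a voiced stop in word-final position, so it devoices to [k]. /tooramansog/ → tooramansok.

tooramansok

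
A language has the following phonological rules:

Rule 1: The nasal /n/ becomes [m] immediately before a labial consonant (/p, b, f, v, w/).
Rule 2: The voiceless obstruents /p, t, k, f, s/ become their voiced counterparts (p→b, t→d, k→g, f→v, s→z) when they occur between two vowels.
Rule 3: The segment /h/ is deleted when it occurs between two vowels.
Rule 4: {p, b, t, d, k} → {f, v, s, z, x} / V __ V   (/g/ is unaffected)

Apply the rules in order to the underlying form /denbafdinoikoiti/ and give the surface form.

Rule 1 (nasal place assimilation): /n/ precedes the labial consonant /b/, so it assimilates in place to [m]. /denbafdinoikoiti/ → dembafdinoikoiti.
Rule 2 (intervocalic voicing): /k/ is a voiceless obstruent between vowels /i/ and /o/, so it voices to [g]. /t/ is a voiceless obstruent between vowels /i/ and /i/, so it voices to [d]. /dembafdinoikoiti/ → dembafdinoigoidi.
Rule 3 (intervocalic h-deletion): no segment meets the environment; /dembafdinoigoidi/ is unchanged.
Rule 4 (intervocalic spirantization): /d/ is a stop between vowels /i/ and /i/, so it spirantizes to the fricative [z]. /dembafdinoigoidi/ → dembafdinoigoizi.

dembafdinoigoizi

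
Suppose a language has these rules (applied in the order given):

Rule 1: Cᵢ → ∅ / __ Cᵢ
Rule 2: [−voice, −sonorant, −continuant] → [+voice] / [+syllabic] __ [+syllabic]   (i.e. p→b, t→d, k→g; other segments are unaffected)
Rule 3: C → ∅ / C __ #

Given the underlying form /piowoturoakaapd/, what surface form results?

Rule 1 (degemination): no segment meets the environment; /piowoturoakaapd/ is unchanged.
Rule 2 (intervocalic voicing): /t/ is a voiceless stop between vowels /o/ and /u/, so it voices to [d]. /k/ is a voiceless stop between vowels /a/ and /a/, so it voices to [g]. /piowoturoakaapd/ → piowoduroagaapd.
Rule 3 (final cluster simplification): /d/ is the second consonant of a word-final cluster /pd/, so it deletes. /piowoduroagaapd/ → piowoduroagaap.

piowoduroagaap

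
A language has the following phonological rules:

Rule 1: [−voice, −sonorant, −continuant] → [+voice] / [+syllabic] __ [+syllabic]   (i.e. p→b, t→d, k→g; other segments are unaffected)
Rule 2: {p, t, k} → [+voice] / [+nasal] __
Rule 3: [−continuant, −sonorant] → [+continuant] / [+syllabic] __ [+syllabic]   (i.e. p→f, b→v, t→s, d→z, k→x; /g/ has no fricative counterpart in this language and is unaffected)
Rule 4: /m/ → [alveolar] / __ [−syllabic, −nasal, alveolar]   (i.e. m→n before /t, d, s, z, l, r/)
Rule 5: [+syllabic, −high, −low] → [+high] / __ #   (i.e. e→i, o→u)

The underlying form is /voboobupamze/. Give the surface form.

vovoovuvanzi

Rule 1 (intervocalic voicing): /p/ is a voiceless stop between vowels /u/ and /a/, so it voices to [b]. /voboobupamze/ → voboobubamze.
Rule 2 (post-nasal voicing): no segment meets the environment; /voboobubamze/ is unchanged.
Rule 3 (intervocalic spirantization): /b/ is a stop between vowels /o/ and /o/, so it spirantizes to the fricative [v]. /b/ is a stop between vowels /o/ and /u/, so it spirantizes to the fricative [v]. /b/ is a stop between vowels /u/ and /a/, so it spirantizes to the fricative [v]. /voboobubamze/ → vovoovuvamze.
Rule 4 (nasal place assimilation): /m/ precedes the alveolar consonant /z/, so it assimilates in place to [n]. /vovoovuvamze/ → vovoovuvanze.
Rule 5 (final vowel raising): /e/ is a mid vowel in word-final position, so it raises to [i]. /vovoovuvanze/ → vovoovuvanzi.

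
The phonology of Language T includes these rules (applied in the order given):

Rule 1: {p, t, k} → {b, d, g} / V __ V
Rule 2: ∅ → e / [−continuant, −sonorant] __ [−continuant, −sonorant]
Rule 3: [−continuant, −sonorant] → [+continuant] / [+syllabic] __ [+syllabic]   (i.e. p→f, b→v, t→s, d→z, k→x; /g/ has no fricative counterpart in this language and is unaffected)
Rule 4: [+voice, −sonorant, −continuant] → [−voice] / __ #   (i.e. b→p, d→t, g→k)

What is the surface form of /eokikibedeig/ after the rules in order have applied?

eogigivezeik

Rule 1 (intervocalic voicing): /k/ is a voiceless stop between vowels /o/ and /i/, so it voices to [g]. /k/ is a voiceless stop between vowels /i/ and /i/, so it voices to [g]. /eokikibedeig/ → eogigibedeig.
Rule 2 (stop-cluster e-epenthesis): no segment meets the environment; /eogigibedeig/ is unchanged.
Rule 3 (intervocalic spirantization): /b/ is a stop between vowels /i/ and /e/, so it spirantizes to the fricative [v]. /d/ is a stop between vowels /e/ and /e/, so it spirantizes to the fricative [z]. /eogigibedeig/ → eogigivezeig.
Rule 4 (final devoicing): /g/ is a voiced stop in word-final position, so it devoices to [k]. /eogigivezeig/ → eogigivezeik.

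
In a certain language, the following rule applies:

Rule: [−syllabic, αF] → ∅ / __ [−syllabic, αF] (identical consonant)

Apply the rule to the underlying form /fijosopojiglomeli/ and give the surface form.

fijosopojiglomeli

No segment of /fijosopojiglomeli/ meets the structural description of the rule, so the form surfaces unchanged.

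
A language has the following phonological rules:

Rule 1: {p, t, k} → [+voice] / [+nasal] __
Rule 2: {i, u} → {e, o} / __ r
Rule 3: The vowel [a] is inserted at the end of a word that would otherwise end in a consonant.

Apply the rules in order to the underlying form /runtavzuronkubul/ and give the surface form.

Rule 1 (post-nasal voicing): /t/ is a voiceless stop immediately after the nasal /n/, so it voices to [d]. /k/ is a voiceless stop immediately after the nasal /n/, so it voices to [g]. /runtavzuronkubul/ → rundavzurongubul.
Rule 2 (pre-rhotic lowering): /u/ is a high vowel immediately before /r/, so it lowers to [o]. /rundavzurongubul/ → rundavzorongubul.
Rule 3 (final a-epenthesis): the form ends in the consonant /l/, so [a] is inserted word-finally. /rundavzorongubul/ → rundavzorongubula.

rundavzorongubula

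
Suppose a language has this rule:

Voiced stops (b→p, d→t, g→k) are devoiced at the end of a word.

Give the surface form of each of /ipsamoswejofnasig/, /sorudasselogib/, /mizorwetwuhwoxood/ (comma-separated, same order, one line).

ipsamoswejofnasik, sorudasselogip, mizorwetwuhwoxoot

/ipsamoswejofnasig/: /g/ is a voiced stop in word-final position, so it devoices to [k]. → [ipsamoswejofnasik].
/sorudasselogib/: /b/ is a voiced stop in word-final position, so it devoices to [p]. → [sorudasselogip].
/mizorwetwuhwoxood/: /d/ is a voiced stop in word-final position, so it devoices to [t]. → [mizorwetwuhwoxoot].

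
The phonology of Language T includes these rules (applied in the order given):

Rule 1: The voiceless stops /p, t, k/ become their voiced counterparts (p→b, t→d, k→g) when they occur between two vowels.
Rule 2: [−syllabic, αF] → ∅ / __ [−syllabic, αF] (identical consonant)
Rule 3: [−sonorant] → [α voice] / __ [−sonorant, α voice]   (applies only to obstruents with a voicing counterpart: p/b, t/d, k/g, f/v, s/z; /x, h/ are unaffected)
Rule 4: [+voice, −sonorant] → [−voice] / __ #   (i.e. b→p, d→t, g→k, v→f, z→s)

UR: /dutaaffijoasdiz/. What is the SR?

dudaafijoazdis

Rule 1 (intervocalic voicing): /t/ is a voiceless stop between vowels /u/ and /a/, so it voices to [d]. /dutaaffijoasdiz/ → dudaaffijoasdiz.
Rule 2 (degemination): /ff/ is a geminate; the first /f/ deletes. /dudaaffijoasdiz/ → dudaafijoasdiz.
Rule 3 (regressive voicing assimilation): /s/ precedes the voiced obstruent /d/, so it voices to [z] by assimilation. /dudaafijoasdiz/ → dudaafijoazdiz.
Rule 4 (final devoicing): /z/ is a voiced obstruent in word-final position, so it devoices to [s]. /dudaafijoazdiz/ → dudaafijoazdis.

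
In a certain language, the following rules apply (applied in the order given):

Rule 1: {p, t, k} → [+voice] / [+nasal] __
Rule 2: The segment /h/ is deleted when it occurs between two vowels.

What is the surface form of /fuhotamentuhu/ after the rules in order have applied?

Rule 1 (post-nasal voicing): /t/ is a voiceless stop immediately after the nasal /n/, so it voices to [d]. /fuhotamentuhu/ → fuhotamenduhu.
Rule 2 (intervocalic h-deletion): /h/ occurs between vowels /u/ and /o/, so it deletes. /h/ occurs between vowels /u/ and /u/, so it deletes. /fuhotamenduhu/ → fuotamenduu.

fuotamenduu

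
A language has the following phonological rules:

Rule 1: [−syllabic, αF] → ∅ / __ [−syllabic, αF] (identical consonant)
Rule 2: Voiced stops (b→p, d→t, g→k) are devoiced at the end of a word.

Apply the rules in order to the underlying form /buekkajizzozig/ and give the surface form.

Rule 1 (degemination): /kk/ is a geminate; the first /k/ deletes. /zz/ is a geminate; the first /z/ deletes. /buekkajizzozig/ → buekajizozig.
Rule 2 (final devoicing): /g/ is a voiced stop in word-final position, so it devoices to [k]. /buekajizozig/ → buekajizozik.

buekajizozik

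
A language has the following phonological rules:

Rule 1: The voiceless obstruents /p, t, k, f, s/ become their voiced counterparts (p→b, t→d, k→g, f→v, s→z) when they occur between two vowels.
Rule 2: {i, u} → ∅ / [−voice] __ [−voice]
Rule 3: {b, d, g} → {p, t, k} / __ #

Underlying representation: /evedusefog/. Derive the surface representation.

eveduzevok

Rule 1 (intervocalic voicing): /s/ is a voiceless obstruent between vowels /u/ and /e/, so it voices to [z]. /f/ is a voiceless obstruent between vowels /e/ and /o/, so it voices to [v]. /evedusefog/ → eveduzevog.
Rule 2 (high vowel syncope): no segment meets the environment; /eveduzevog/ is unchanged.
Rule 3 (final devoicing): /g/ is a voiced stop in word-final position, so it devoices to [k]. /eveduzevog/ → eveduzevok.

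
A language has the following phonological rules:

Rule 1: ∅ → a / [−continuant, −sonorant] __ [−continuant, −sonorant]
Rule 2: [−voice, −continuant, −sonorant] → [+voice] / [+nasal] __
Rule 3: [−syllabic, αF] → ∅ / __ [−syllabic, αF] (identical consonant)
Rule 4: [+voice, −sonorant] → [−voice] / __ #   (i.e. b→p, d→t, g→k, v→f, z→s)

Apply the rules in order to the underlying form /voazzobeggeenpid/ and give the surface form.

voazobegageenbit

Rule 1 (stop-cluster a-epenthesis): /g/ and /g/ form a stop–stop cluster, so [a] is inserted between them. /voazzobeggeenpid/ → voazzobegageenpid.
Rule 2 (post-nasal voicing): /p/ is a voiceless stop immediately after the nasal /n/, so it voices to [b]. /voazzobegageenpid/ → voazzobegageenbid.
Rule 3 (degemination): /zz/ is a geminate; the first /z/ deletes. /voazzobegageenbid/ → voazobegageenbid.
Rule 4 (final devoicing): /d/ is a voiced obstruent in word-final position, so it devoices to [t]. /voazobegageenbid/ → voazobegageenbit.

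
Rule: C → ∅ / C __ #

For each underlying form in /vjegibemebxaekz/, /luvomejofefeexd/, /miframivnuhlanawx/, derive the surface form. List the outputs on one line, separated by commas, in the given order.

/vjegibemebxaekz/: /z/ is the second consonant of a word-final cluster /kz/, so it deletes. → [vjegibemebxaek].
/luvomejofefeexd/: /d/ is the second consonant of a word-final cluster /xd/, so it deletes. → [luvomejofefeex].
/miframivnuhlanawx/: /x/ is the second consonant of a word-final cluster /wx/, so it deletes. → [miframivnuhlanaw].

vjegibemebxaek, luvomejofefeex, miframivnuhlanaw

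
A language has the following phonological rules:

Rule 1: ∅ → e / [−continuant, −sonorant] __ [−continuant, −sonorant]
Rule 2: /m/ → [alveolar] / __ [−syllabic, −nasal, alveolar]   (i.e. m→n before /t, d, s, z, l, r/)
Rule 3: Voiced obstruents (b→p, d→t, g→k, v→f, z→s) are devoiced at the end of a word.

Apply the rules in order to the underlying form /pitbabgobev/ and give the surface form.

Rule 1 (stop-cluster e-epenthesis): /t/ and /b/ form a stop–stop cluster, so [e] is inserted between them. /b/ and /g/ form a stop–stop cluster, so [e] is inserted between them. /pitbabgobev/ → pitebabegobev.
Rule 2 (nasal place assimilation): no segment meets the environment; /pitebabegobev/ is unchanged.
Rule 3 (final devoicing): /v/ is a voiced obstruent in word-final position, so it devoices to [f]. /pitebabegobev/ → pitebabegobef.

pitebabegobef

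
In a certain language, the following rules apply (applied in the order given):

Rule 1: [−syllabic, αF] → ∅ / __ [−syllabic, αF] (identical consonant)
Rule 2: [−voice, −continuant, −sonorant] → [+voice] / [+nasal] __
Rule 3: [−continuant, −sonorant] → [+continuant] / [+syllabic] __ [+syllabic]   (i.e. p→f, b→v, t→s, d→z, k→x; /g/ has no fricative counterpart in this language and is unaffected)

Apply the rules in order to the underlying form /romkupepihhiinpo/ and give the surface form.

Rule 1 (degemination): /hh/ is a geminate; the first /h/ deletes. /romkupepihhiinpo/ → romkupepihiinpo.
Rule 2 (post-nasal voicing): /k/ is a voiceless stop immediately after the nasal /m/, so it voices to [g]. /p/ is a voiceless stop immediately after the nasal /n/, so it voices to [b]. /romkupepihiinpo/ → romgupepihiinbo.
Rule 3 (intervocalic spirantization): /p/ is a stop between vowels /u/ and /e/, so it spirantizes to the fricative [f]. /p/ is a stop between vowels /e/ and /i/, so it spirantizes to the fricative [f]. /romgupepihiinbo/ → romgufefihiinbo.

romgufefihiinbo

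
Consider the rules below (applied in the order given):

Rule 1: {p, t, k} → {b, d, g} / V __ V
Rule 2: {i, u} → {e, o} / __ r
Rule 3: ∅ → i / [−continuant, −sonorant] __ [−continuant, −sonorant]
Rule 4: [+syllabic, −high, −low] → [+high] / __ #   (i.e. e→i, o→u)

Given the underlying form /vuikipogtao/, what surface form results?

vuigibogitau

Rule 1 (intervocalic voicing): /k/ is a voiceless stop between vowels /i/ and /i/, so it voices to [g]. /p/ is a voiceless stop between vowels /i/ and /o/, so it voices to [b]. /vuikipogtao/ → vuigibogtao.
Rule 2 (pre-rhotic lowering): no segment meets the environment; /vuigibogtao/ is unchanged.
Rule 3 (stop-cluster i-epenthesis): /g/ and /t/ form a stop–stop cluster, so [i] is inserted between them. /vuigibogtao/ → vuigibogitao.
Rule 4 (final vowel raising): /o/ is a mid vowel in word-final position, so it raises to [u]. /vuigibogitao/ → vuigibogitau.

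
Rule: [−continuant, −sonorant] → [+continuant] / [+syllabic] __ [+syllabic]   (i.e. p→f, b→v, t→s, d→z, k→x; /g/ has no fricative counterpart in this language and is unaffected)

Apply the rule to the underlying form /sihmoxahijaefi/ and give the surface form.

sihmoxahijaefi

No segment of /sihmoxahijaefi/ meets the structural description of the rule, so the form surfaces unchanged.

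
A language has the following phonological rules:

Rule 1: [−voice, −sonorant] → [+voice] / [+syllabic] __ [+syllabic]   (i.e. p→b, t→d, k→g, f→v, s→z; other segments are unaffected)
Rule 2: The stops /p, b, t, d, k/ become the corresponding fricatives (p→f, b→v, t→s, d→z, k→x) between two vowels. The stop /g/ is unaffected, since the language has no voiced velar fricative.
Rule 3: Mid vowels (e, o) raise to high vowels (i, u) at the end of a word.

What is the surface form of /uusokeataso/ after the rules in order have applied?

Rule 1 (intervocalic voicing): /s/ is a voiceless obstruent between vowels /u/ and /o/, so it voices to [z]. /k/ is a voiceless obstruent between vowels /o/ and /e/, so it voices to [g]. /t/ is a voiceless obstruent between vowels /a/ and /a/, so it voices to [d]. /s/ is a voiceless obstruent between vowels /a/ and /o/, so it voices to [z]. /uusokeataso/ → uuzogeadazo.
Rule 2 (intervocalic spirantization): /d/ is a stop between vowels /a/ and /a/, so it spirantizes to the fricative [z]. /uuzogeadazo/ → uuzogeazazo.
Rule 3 (final vowel raising): /o/ is a mid vowel in word-final position, so it raises to [u]. /uuzogeazazo/ → uuzogeazazu.

uuzogeazazu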